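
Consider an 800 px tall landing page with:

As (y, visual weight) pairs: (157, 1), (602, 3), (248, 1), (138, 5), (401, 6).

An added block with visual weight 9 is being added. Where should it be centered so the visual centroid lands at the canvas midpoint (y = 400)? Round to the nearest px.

y ≈ 521

After adding the added block, total weight = 1 + 3 + 1 + 5 + 6 + 9 = 25.
y: target moment 25×400 = 10000; current 1·157 + 3·602 + 1·248 + 5·138 + 6·401 = 5307; the added block supplies 4693, so y = 4693/9 ≈ 521.44.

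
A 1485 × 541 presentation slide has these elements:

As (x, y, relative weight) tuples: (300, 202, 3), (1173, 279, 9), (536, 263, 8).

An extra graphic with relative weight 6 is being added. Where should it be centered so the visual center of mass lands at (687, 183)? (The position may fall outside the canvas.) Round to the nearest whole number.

(353, -77)

New total weight: (3 + 9 + 8) + 6 = 26.
x: target moment 26×687 = 17862; current 3·300 + 9·1173 + 8·536 = 15745; the extra graphic supplies 2117, so x = 2117/6 ≈ 352.83.
y: target moment 26×183 = 4758; current 3·202 + 9·279 + 8·263 = 5221; the extra graphic supplies -463, so y = -463/6 ≈ -77.17.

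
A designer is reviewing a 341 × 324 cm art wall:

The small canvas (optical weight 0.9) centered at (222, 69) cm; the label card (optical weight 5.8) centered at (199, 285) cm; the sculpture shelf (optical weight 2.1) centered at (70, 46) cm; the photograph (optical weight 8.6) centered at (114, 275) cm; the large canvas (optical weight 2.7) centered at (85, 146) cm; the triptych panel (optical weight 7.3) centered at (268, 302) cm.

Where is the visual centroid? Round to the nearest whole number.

Total weight = 0.9 + 5.8 + 2.1 + 8.6 + 2.7 + 7.3 = 27.4.
Σw·x = 4667.3; x̄ = 4667.3/27.4 ≈ 170.34.
Σw·y = 6775.5; ȳ = 6775.5/27.4 ≈ 247.28.

(170, 247)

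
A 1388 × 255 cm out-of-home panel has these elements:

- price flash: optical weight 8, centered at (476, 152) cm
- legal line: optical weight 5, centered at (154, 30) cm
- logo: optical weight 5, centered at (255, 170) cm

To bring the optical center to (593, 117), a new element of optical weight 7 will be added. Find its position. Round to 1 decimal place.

(1281.7, 101.3)

With the new element, Σw becomes 8 + 5 + 5 + 7 = 25.
x: target moment 25×593 = 14825; current 8·476 + 5·154 + 5·255 = 5853; the new element supplies 8972, so x = 8972/7 ≈ 1281.71.
y: target moment 25×117 = 2925; current 8·152 + 5·30 + 5·170 = 2216; the new element supplies 709, so y = 709/7 ≈ 101.29.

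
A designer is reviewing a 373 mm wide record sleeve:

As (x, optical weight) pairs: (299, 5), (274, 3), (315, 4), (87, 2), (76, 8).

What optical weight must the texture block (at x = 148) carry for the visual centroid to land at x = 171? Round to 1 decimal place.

Known weights sum to 5 + 3 + 4 + 2 + 8 = 22; their moment is 5·299 + 3·274 + 4·315 + 2·87 + 8·76 = 4359.
Set Σw·x/Σw = 171: (4359 + 148w) = 171·(22 + w).
So w = (171·22 − 4359)/(148 − 171) = -597/-23 ≈ 25.96.

w ≈ 26.0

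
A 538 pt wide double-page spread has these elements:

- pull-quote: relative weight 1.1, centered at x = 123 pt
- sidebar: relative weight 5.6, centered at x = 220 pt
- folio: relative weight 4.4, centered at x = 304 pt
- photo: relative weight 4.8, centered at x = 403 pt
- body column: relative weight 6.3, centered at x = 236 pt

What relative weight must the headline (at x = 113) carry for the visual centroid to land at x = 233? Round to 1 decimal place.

Fixed elements: Σw = 1.1 + 5.6 + 4.4 + 4.8 + 6.3 = 22.2, Σw·x = 1.1·123 + 5.6·220 + 4.4·304 + 4.8·403 + 6.3·236 = 6126.1.
For the centroid to hit 233: (6126.1 + w·113) / (22.2 + w) = 233.
Rearranging, w·(113 − 233) = 233·22.2 − 6126.1 = -953.5, so w ≈ -953.5/-120 = 7.95.

w ≈ 7.9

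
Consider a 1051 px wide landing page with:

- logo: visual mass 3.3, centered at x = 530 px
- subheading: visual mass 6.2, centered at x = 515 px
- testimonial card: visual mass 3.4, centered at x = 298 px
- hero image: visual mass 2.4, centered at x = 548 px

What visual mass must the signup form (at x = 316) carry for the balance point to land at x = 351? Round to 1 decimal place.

w ≈ 54.3

Existing Σw = 15.3 (3.3 + 6.2 + 3.4 + 2.4); existing moment 3.3·530 + 6.2·515 + 3.4·298 + 2.4·548 = 7270.4.
Set Σw·x/Σw = 351: (7270.4 + 316w) = 351·(15.3 + w).
Solving: w = (351·15.3 − 7270.4) / (316 − 351) = -1900.1 / -35 ≈ 54.29.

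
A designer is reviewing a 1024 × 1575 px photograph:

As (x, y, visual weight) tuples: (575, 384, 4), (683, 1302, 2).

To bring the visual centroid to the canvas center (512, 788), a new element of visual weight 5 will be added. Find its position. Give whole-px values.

(393, 906)

New total weight: (4 + 2) + 5 = 11.
Along x: (3666 + 5·x) / 11 = 512 (existing moment 4·575 + 2·683 = 3666) ⇒ x = (5632 − 3666) / 5 ≈ 393.20.
Along y: (4140 + 5·y) / 11 = 788 (existing moment 4·384 + 2·1302 = 4140) ⇒ y = (8668 − 4140) / 5 ≈ 905.60.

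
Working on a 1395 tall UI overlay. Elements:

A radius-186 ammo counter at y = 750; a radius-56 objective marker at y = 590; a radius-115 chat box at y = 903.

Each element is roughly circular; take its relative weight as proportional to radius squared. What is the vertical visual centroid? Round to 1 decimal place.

y ≈ 779.9

Weights ∝ r²: ammo counter 186² = 34596, objective marker 56² = 3136, chat box 115² = 13225; Σw = 50957.
y: (34596·750 + 3136·590 + 13225·903) / 50957 = 39739415 / 50957 ≈ 779.86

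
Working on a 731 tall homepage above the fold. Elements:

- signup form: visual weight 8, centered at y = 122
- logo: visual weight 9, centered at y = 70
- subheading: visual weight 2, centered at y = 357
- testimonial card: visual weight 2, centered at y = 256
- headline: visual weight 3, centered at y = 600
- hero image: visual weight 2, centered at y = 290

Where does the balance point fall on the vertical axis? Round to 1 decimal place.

y ≈ 200.5

Weights sum to 8 + 9 + 2 + 2 + 3 + 2 = 26.
y-moment: 8·122 + 9·70 + 2·357 + 2·256 + 3·600 + 2·290 = 5212; centroid 5212/26 ≈ 200.46.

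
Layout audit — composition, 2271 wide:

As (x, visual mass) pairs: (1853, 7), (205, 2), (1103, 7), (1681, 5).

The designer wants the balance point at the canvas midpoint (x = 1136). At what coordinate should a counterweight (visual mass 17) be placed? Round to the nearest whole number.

x ≈ 804

After adding the counterweight, total weight = 7 + 2 + 7 + 5 + 17 = 38.
Along x: (29507 + 17·x) / 38 = 1136 (existing moment 7·1853 + 2·205 + 7·1103 + 5·1681 = 29507) ⇒ x = (43168 − 29507) / 17 ≈ 803.59.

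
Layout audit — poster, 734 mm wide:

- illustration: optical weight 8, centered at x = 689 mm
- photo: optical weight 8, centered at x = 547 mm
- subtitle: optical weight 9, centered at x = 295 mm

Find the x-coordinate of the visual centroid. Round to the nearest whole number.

Weights sum to 8 + 8 + 9 = 25.
x: (8·689 + 8·547 + 9·295) / 25 = 12543 / 25 ≈ 501.72

x ≈ 502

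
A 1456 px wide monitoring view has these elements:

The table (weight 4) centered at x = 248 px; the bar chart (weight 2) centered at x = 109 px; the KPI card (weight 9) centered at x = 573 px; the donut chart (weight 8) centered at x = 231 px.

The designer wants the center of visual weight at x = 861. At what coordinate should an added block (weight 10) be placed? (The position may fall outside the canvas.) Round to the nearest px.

x ≈ 2020

With the added block, Σw becomes 4 + 2 + 9 + 8 + 10 = 33.
x: target moment 33×861 = 28413; current 4·248 + 2·109 + 9·573 + 8·231 = 8215; the added block supplies 20198, so x = 20198/10 ≈ 2019.80.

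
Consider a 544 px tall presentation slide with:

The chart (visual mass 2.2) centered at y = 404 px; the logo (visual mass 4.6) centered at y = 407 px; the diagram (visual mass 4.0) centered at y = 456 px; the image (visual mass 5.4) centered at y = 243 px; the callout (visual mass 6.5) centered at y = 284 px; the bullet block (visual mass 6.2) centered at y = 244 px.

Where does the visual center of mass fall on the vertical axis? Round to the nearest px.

Weights sum to 2.2 + 4.6 + 4.0 + 5.4 + 6.5 + 6.2 = 28.9.
y-moment: 2.2·404 + 4.6·407 + 4.0·456 + 5.4·243 + 6.5·284 + 6.2·244 = 9256.0; centroid 9256.0/28.9 ≈ 320.28.

y ≈ 320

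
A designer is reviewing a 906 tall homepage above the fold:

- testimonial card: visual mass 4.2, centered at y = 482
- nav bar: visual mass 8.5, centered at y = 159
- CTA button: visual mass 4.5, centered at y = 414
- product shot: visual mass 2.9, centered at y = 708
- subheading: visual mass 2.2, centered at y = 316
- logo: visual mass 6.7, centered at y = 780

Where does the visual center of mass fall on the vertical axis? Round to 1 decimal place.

y ≈ 455.6

Σw = 4.2 + 8.5 + 4.5 + 2.9 + 2.2 + 6.7 = 29.0.
Σw·y = 4.2·482 + 8.5·159 + 4.5·414 + 2.9·708 + 2.2·316 + 6.7·780 = 13213.3, so ȳ = 13213.3/29.0 ≈ 455.63.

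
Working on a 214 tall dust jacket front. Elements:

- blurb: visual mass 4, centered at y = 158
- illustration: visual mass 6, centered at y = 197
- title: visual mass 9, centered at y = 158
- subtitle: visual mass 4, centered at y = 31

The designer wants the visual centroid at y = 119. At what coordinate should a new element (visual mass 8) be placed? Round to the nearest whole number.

y ≈ 41

New total weight: (4 + 6 + 9 + 4) + 8 = 31.
y: target moment 31×119 = 3689; current 4·158 + 6·197 + 9·158 + 4·31 = 3360; the new element supplies 329, so y = 329/8 ≈ 41.12.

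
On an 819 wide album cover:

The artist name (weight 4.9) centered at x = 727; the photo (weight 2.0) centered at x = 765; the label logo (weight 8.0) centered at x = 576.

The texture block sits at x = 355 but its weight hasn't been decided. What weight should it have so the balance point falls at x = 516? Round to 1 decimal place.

w ≈ 12.5

Known weights sum to 4.9 + 2.0 + 8.0 = 14.9; their moment is 4.9·727 + 2.0·765 + 8.0·576 = 9700.3.
Set Σw·x/Σw = 516: (9700.3 + 355w) = 516·(14.9 + w).
So w = (516·14.9 − 9700.3)/(355 − 516) = -2011.9/-161 ≈ 12.50.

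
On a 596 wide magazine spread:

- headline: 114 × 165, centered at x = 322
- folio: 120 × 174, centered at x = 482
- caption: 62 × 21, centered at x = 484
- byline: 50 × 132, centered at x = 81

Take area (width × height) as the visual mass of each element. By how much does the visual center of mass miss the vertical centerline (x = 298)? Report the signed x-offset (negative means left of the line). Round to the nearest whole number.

Taking area as weight: headline 114·165 = 18810, folio 120·174 = 20880, caption 62·21 = 1302, byline 50·132 = 6600. Sum 47592.
Σw·x = 18810·322 + 20880·482 + 1302·484 + 6600·81 = 17285748, so x̄ = 17285748/47592 ≈ 363.21.
Difference: 363.21 − 298 ≈ 65.21.

≈ 65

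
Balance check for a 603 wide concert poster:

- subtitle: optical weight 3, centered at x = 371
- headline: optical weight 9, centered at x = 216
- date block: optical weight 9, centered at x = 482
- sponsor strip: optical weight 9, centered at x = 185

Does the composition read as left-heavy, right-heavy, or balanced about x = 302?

Total weight = 3 + 9 + 9 + 9 = 30.
x-moment: 3·371 + 9·216 + 9·482 + 9·185 = 9060; centroid 9060/30 ≈ 302.00.
That equals the midline 302 — balanced.

balanced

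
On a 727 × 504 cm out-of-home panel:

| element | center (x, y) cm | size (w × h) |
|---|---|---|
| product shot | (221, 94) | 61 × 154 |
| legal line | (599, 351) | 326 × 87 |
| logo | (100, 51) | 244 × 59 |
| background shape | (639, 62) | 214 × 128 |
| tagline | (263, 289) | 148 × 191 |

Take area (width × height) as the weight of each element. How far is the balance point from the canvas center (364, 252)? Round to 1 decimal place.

≈ 78.3 cm

Areas: product shot 61·154 = 9394, legal line 326·87 = 28362, logo 244·59 = 14396, background shape 214·128 = 27392, tagline 148·191 = 28268. Total weight = 107812.
Σw·x = 9394·221 + 28362·599 + 14396·100 + 27392·639 + 28268·263 = 45442484, so x̄ = 45442484/107812 ≈ 421.50.
Σw·y = 9394·94 + 28362·351 + 14396·51 + 27392·62 + 28268·289 = 21440050, so ȳ = 21440050/107812 ≈ 198.87.
From (364, 252): dx = 57.50, dy = -53.13, so the distance is √(dx²+dy²) ≈ 78.29.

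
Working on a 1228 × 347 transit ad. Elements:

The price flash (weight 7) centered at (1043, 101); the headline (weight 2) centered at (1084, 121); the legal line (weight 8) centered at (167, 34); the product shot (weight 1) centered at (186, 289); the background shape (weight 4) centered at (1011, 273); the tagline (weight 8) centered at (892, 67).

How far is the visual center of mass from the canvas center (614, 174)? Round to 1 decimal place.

≈ 143.0

Weights sum to 7 + 2 + 8 + 1 + 4 + 8 = 30.
Σw·x = 22171; x̄ = 22171/30 ≈ 739.03.
Σw·y = 3138; ȳ = 3138/30 ≈ 104.60.
Offset from (614, 174): Δx ≈ 125.03, Δy ≈ -69.40; distance = √(Δx² + Δy²) ≈ 143.00.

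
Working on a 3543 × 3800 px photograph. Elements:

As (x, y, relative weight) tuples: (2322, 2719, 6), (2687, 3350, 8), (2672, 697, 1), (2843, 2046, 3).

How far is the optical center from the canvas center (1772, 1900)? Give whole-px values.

Total weight = 6 + 8 + 1 + 3 = 18.
x-moment: 6·2322 + 8·2687 + 1·2672 + 3·2843 = 46629; centroid 46629/18 ≈ 2590.50.
y-moment: 6·2719 + 8·3350 + 1·697 + 3·2046 = 49949; centroid 49949/18 ≈ 2774.94.
From (1772, 1900): dx = 818.50, dy = 874.94, so the distance is √(dx²+dy²) ≈ 1198.11.

≈ 1198 px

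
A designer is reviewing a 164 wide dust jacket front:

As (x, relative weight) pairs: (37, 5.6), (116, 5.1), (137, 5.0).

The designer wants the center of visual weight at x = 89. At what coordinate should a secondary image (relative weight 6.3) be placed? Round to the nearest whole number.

New total weight: (5.6 + 5.1 + 5.0) + 6.3 = 22.0.
x: need Σw·x = 22.0·89 = 1958.0. Existing = 5.6·37 + 5.1·116 + 5.0·137 = 1483.8. Remainder 474.2 / 6.3 ≈ 75.27.

x ≈ 75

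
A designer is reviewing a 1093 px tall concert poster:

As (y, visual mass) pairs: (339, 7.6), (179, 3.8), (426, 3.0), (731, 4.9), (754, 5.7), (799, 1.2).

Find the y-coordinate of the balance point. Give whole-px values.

y ≈ 510

Weights sum to 7.6 + 3.8 + 3.0 + 4.9 + 5.7 + 1.2 = 26.2.
Σw·y = 7.6·339 + 3.8·179 + 3.0·426 + 4.9·731 + 5.7·754 + 1.2·799 = 13373.1, so ȳ = 13373.1/26.2 ≈ 510.42.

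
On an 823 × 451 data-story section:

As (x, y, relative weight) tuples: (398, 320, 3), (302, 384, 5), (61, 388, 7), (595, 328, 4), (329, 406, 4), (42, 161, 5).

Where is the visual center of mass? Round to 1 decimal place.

Total weight = 3 + 5 + 7 + 4 + 4 + 5 = 28.
x-moment: 3·398 + 5·302 + 7·61 + 4·595 + 4·329 + 5·42 = 7037; centroid 7037/28 ≈ 251.32.
y-moment: 3·320 + 5·384 + 7·388 + 4·328 + 4·406 + 5·161 = 9337; centroid 9337/28 ≈ 333.46.

(251.3, 333.5)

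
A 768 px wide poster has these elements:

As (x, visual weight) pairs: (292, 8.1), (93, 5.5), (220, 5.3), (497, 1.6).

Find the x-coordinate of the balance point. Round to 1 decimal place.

x ≈ 236.0

Weights sum to 8.1 + 5.5 + 5.3 + 1.6 = 20.5.
x: (8.1·292 + 5.5·93 + 5.3·220 + 1.6·497) / 20.5 = 4837.9 / 20.5 ≈ 236.00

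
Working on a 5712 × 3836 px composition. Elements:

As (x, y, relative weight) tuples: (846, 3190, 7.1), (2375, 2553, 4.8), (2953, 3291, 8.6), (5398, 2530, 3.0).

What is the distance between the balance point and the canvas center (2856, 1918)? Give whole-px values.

Total weight = 7.1 + 4.8 + 8.6 + 3.0 = 23.5.
x: (7.1·846 + 4.8·2375 + 8.6·2953 + 3.0·5398) / 23.5 = 58996.4 / 23.5 ≈ 2510.49
y: (7.1·3190 + 4.8·2553 + 8.6·3291 + 3.0·2530) / 23.5 = 70796.0 / 23.5 ≈ 3012.60
Offset from (2856, 1918): Δx ≈ -345.51, Δy ≈ 1094.60; distance = √(Δx² + Δy²) ≈ 1147.83.

≈ 1148 px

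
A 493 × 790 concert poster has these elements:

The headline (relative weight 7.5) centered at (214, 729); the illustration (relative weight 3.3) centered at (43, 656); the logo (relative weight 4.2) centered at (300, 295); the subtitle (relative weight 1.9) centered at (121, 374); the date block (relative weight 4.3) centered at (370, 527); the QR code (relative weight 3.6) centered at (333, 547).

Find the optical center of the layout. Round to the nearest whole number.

Weights sum to 7.5 + 3.3 + 4.2 + 1.9 + 4.3 + 3.6 = 24.8.
x: moment 6026.6 / weight 24.8 ≈ 243.01
y: moment 13817.2 / weight 24.8 ≈ 557.15

(243, 557)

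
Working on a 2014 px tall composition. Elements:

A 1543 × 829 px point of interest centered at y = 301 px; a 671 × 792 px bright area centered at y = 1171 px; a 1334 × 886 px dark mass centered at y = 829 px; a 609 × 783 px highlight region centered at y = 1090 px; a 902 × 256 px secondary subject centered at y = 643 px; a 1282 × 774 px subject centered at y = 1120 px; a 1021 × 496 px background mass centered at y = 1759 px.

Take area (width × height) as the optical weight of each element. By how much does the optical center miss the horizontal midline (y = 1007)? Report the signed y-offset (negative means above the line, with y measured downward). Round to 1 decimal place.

≈ -111.1 px

Areas: point of interest 1543·829 = 1279147, bright area 671·792 = 531432, dark mass 1334·886 = 1181924, highlight region 609·783 = 476847, secondary subject 902·256 = 230912, subject 1282·774 = 992268, background mass 1021·496 = 506416. Total weight = 5198946.
y-moment: 1279147·301 + 531432·1171 + 1181924·829 + 476847·1090 + 230912·643 + 992268·1120 + 506416·1759 = 4657510665; centroid 4657510665/5198946 ≈ 895.86.
Difference: 895.86 − 1007 ≈ -111.14.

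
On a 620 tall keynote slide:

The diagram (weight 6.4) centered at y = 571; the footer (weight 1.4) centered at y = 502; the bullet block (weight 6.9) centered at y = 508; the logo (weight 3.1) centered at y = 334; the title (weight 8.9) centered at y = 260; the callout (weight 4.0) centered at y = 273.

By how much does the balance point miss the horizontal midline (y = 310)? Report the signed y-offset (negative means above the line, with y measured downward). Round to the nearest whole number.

≈ 91

Weights sum to 6.4 + 1.4 + 6.9 + 3.1 + 8.9 + 4.0 = 30.7.
y-moment: 6.4·571 + 1.4·502 + 6.9·508 + 3.1·334 + 8.9·260 + 4.0·273 = 12303.8; centroid 12303.8/30.7 ≈ 400.78.
Against y = 310, that's 400.78 − 310 = 90.78.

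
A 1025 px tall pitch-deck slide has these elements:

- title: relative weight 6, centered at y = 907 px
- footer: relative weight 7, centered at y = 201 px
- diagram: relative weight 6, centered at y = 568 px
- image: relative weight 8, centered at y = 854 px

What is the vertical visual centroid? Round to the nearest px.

Σw = 6 + 7 + 6 + 8 = 27.
Σw·y = 6·907 + 7·201 + 6·568 + 8·854 = 17089, so ȳ = 17089/27 ≈ 632.93.

y ≈ 633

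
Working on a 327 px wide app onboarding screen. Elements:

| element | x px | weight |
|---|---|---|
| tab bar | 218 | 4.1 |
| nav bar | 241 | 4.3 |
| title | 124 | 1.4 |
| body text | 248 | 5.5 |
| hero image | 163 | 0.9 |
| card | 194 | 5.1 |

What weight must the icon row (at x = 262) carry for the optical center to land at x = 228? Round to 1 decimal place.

Known weights sum to 4.1 + 4.3 + 1.4 + 5.5 + 0.9 + 5.1 = 21.3; their moment is 4.1·218 + 4.3·241 + 1.4·124 + 5.5·248 + 0.9·163 + 5.1·194 = 4603.8.
Balance at x = 228 requires (4603.8 + w·262) / (21.3 + w) = 228.
So w = (228·21.3 − 4603.8)/(262 − 228) = 252.6/34 ≈ 7.43.

w ≈ 7.4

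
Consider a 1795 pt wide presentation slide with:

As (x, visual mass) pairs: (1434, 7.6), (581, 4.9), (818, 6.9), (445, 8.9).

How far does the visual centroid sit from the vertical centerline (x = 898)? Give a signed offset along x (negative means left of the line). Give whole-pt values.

Σw = 7.6 + 4.9 + 6.9 + 8.9 = 28.3.
x-moment: 7.6·1434 + 4.9·581 + 6.9·818 + 8.9·445 = 23350.0; centroid 23350.0/28.3 ≈ 825.09.
Offset from x = 898: 825.09 − 898 ≈ -72.91.

≈ -73 pt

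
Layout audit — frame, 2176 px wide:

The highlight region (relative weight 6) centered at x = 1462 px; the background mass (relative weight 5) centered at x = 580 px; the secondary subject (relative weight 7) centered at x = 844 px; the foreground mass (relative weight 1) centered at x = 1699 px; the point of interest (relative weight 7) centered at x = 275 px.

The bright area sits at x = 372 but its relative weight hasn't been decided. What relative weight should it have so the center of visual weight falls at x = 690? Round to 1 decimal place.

w ≈ 10.3

Known weights sum to 6 + 5 + 7 + 1 + 7 = 26; their moment is 6·1462 + 5·580 + 7·844 + 1·1699 + 7·275 = 21204.
Balance at x = 690 requires (21204 + w·372) / (26 + w) = 690.
So w = (690·26 − 21204)/(372 − 690) = -3264/-318 ≈ 10.26.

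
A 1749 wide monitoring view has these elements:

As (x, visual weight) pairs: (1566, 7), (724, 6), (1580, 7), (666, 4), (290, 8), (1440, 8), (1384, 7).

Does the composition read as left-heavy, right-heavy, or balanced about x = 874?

Total weight = 7 + 6 + 7 + 4 + 8 + 8 + 7 = 47.
Σw·x = 52558; x̄ = 52558/47 ≈ 1118.26.
1118.3 lies right of the midline 874, so the layout is right-heavy.

right-heavy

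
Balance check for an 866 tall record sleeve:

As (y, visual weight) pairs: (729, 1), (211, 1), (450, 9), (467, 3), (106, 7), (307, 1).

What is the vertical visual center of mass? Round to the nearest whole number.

Total weight = 1 + 1 + 9 + 3 + 7 + 1 = 22.
Σw·y = 1·729 + 1·211 + 9·450 + 3·467 + 7·106 + 1·307 = 7440, so ȳ = 7440/22 ≈ 338.18.

y ≈ 338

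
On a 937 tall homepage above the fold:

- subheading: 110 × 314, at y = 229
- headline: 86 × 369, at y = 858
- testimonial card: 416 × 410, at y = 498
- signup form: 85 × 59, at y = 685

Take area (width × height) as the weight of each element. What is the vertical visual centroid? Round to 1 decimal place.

y ≈ 510.7

Areas: subheading 110·314 = 34540, headline 86·369 = 31734, testimonial card 416·410 = 170560, signup form 85·59 = 5015. Total weight = 241849.
y: (34540·229 + 31734·858 + 170560·498 + 5015·685) / 241849 = 123511587 / 241849 ≈ 510.70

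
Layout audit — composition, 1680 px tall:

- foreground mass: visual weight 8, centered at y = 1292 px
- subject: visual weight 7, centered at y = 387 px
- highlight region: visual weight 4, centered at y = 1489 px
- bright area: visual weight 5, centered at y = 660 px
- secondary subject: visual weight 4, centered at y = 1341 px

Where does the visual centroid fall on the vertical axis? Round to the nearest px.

Weights sum to 8 + 7 + 4 + 5 + 4 = 28.
Σw·y = 8·1292 + 7·387 + 4·1489 + 5·660 + 4·1341 = 27665, so ȳ = 27665/28 ≈ 988.04.

y ≈ 988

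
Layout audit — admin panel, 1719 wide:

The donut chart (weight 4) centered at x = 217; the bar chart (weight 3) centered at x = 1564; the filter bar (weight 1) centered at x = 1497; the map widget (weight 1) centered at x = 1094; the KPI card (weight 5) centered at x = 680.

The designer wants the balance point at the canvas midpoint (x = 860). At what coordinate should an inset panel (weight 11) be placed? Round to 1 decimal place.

x ≈ 904.5

After adding the inset panel, total weight = 4 + 3 + 1 + 1 + 5 + 11 = 25.
Along x: (11551 + 11·x) / 25 = 860 (existing moment 4·217 + 3·1564 + 1·1497 + 1·1094 + 5·680 = 11551) ⇒ x = (21500 − 11551) / 11 ≈ 904.45.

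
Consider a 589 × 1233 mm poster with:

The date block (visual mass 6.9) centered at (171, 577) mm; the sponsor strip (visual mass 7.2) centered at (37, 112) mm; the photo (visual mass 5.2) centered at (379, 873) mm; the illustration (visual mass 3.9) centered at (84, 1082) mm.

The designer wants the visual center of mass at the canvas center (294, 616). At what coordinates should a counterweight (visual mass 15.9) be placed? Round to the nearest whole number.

(487, 663)

With the counterweight, Σw becomes 6.9 + 7.2 + 5.2 + 3.9 + 15.9 = 39.1.
x: target moment 39.1×294 = 11495.4; current 6.9·171 + 7.2·37 + 5.2·379 + 3.9·84 = 3744.7; the counterweight supplies 7750.7, so x = 7750.7/15.9 ≈ 487.47.
y: target moment 39.1×616 = 24085.6; current 6.9·577 + 7.2·112 + 5.2·873 + 3.9·1082 = 13547.1; the counterweight supplies 10538.5, so y = 10538.5/15.9 ≈ 662.80.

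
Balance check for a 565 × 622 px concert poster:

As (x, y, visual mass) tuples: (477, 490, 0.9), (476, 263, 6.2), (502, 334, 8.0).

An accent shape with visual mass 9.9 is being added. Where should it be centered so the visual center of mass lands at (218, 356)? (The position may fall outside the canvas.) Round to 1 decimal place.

(-196.6, 419.8)

With the accent shape, Σw becomes 0.9 + 6.2 + 8.0 + 9.9 = 25.0.
Along x: (7396.5 + 9.9·x) / 25.0 = 218 (existing moment 0.9·477 + 6.2·476 + 8.0·502 = 7396.5) ⇒ x = (5450.0 − 7396.5) / 9.9 ≈ -196.62.
Along y: (4743.6 + 9.9·y) / 25.0 = 356 (existing moment 0.9·490 + 6.2·263 + 8.0·334 = 4743.6) ⇒ y = (8900.0 − 4743.6) / 9.9 ≈ 419.84.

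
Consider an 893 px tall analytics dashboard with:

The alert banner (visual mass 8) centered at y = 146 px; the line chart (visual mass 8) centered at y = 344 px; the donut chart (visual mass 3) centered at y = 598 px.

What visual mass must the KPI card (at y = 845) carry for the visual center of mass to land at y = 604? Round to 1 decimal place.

w ≈ 23.9

Fixed elements: Σw = 8 + 8 + 3 = 19, Σw·y = 8·146 + 8·344 + 3·598 = 5714.
Set Σw·y/Σw = 604: (5714 + 845w) = 604·(19 + w).
Rearranging, w·(845 − 604) = 604·19 − 5714 = 5762, so w ≈ 5762/241 = 23.91.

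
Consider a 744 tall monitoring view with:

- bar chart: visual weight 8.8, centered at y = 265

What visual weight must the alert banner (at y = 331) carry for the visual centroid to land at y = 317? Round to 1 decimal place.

w ≈ 32.7

Known: weight 8.8 with moment 8.8·265 = 2332.0.
Balance at y = 317 requires (2332.0 + w·331) / (8.8 + w) = 317.
Solving: w = (317·8.8 − 2332.0) / (331 − 317) = 457.6 / 14 ≈ 32.69.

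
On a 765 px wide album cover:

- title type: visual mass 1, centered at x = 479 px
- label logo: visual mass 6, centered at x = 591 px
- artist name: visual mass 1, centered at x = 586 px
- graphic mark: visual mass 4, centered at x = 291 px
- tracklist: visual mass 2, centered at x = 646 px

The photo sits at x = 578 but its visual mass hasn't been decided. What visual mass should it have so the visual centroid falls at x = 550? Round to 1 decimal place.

Existing Σw = 14 (1 + 6 + 1 + 4 + 2); existing moment 1·479 + 6·591 + 1·586 + 4·291 + 2·646 = 7067.
Set Σw·x/Σw = 550: (7067 + 578w) = 550·(14 + w).
So w = (550·14 − 7067)/(578 − 550) = 633/28 ≈ 22.61.

w ≈ 22.6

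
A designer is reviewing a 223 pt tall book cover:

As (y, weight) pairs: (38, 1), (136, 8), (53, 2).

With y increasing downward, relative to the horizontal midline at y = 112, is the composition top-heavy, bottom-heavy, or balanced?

balanced

Σw = 1 + 8 + 2 = 11.
Σw·y = 1·38 + 8·136 + 2·53 = 1232, so ȳ = 1232/11 ≈ 112.00.
That equals the midline 112 — balanced.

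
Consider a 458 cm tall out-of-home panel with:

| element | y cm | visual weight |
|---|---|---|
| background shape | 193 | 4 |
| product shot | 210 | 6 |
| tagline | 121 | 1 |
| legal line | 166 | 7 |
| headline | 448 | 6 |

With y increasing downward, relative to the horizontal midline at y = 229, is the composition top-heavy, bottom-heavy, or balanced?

bottom-heavy

Weights sum to 4 + 6 + 1 + 7 + 6 = 24.
Σw·y = 4·193 + 6·210 + 1·121 + 7·166 + 6·448 = 6003, so ȳ = 6003/24 ≈ 250.12.
Since 250.1 is below (larger y than) 229, the composition reads bottom-heavy.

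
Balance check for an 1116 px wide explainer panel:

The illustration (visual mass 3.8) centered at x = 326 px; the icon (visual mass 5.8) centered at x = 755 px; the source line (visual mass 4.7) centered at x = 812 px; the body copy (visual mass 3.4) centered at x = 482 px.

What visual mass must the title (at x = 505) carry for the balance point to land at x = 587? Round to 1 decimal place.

Existing Σw = 17.7 (3.8 + 5.8 + 4.7 + 3.4); existing moment 3.8·326 + 5.8·755 + 4.7·812 + 3.4·482 = 11073.0.
For the centroid to hit 587: (11073.0 + w·505) / (17.7 + w) = 587.
Solving: w = (587·17.7 − 11073.0) / (505 − 587) = -683.1 / -82 ≈ 8.33.

w ≈ 8.3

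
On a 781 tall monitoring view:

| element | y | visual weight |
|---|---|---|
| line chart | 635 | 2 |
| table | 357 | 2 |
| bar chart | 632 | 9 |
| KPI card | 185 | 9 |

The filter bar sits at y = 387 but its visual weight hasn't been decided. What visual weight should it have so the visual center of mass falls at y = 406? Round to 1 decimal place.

w ≈ 21.3

Known weights sum to 2 + 2 + 9 + 9 = 22; their moment is 2·635 + 2·357 + 9·632 + 9·185 = 9337.
Set Σw·y/Σw = 406: (9337 + 387w) = 406·(22 + w).
Solving: w = (406·22 − 9337) / (387 − 406) = -405 / -19 ≈ 21.32.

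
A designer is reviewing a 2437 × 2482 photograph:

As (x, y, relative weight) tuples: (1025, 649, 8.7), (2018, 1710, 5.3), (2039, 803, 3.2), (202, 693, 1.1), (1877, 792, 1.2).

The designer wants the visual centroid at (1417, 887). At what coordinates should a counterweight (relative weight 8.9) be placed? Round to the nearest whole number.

With the counterweight, Σw becomes 8.7 + 5.3 + 3.2 + 1.1 + 1.2 + 8.9 = 28.4.
Along x: (28612.3 + 8.9·x) / 28.4 = 1417 (existing moment 8.7·1025 + 5.3·2018 + 3.2·2039 + 1.1·202 + 1.2·1877 = 28612.3) ⇒ x = (40242.8 − 28612.3) / 8.9 ≈ 1306.80.
Along y: (18991.6 + 8.9·y) / 28.4 = 887 (existing moment 8.7·649 + 5.3·1710 + 3.2·803 + 1.1·693 + 1.2·792 = 18991.6) ⇒ y = (25190.8 − 18991.6) / 8.9 ≈ 696.54.

(1307, 697)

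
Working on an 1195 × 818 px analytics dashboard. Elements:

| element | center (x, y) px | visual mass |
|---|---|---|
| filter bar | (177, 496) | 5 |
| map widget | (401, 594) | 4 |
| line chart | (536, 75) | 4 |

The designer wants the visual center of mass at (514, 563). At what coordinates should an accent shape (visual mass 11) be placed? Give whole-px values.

After adding the accent shape, total weight = 5 + 4 + 4 + 11 = 24.
x: need Σw·x = 24·514 = 12336. Existing = 5·177 + 4·401 + 4·536 = 4633. Remainder 7703 / 11 ≈ 700.27.
y: need Σw·y = 24·563 = 13512. Existing = 5·496 + 4·594 + 4·75 = 5156. Remainder 8356 / 11 ≈ 759.64.

(700, 760)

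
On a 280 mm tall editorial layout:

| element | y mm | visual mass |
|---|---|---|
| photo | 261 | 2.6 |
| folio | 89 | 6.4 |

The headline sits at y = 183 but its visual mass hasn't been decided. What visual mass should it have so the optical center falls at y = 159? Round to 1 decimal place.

w ≈ 7.6

Existing Σw = 9.0 (2.6 + 6.4); existing moment 2.6·261 + 6.4·89 = 1248.2.
For the centroid to hit 159: (1248.2 + w·183) / (9.0 + w) = 159.
Solving: w = (159·9.0 − 1248.2) / (183 − 159) = 182.8 / 24 ≈ 7.62.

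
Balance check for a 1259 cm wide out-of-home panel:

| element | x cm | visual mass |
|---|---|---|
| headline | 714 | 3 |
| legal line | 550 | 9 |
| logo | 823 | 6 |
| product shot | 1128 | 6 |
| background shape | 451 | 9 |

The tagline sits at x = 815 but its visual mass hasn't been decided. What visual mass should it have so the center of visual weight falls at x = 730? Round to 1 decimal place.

w ≈ 14.5

Known weights sum to 3 + 9 + 6 + 6 + 9 = 33; their moment is 3·714 + 9·550 + 6·823 + 6·1128 + 9·451 = 22857.
Balance at x = 730 requires (22857 + w·815) / (33 + w) = 730.
So w = (730·33 − 22857)/(815 − 730) = 1233/85 ≈ 14.51.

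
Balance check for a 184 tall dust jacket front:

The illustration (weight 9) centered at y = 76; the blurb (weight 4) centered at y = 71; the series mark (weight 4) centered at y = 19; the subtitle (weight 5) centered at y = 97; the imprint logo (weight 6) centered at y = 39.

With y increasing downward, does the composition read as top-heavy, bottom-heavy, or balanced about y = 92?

top-heavy

Σw = 9 + 4 + 4 + 5 + 6 = 28.
y-moment: 9·76 + 4·71 + 4·19 + 5·97 + 6·39 = 1763; centroid 1763/28 ≈ 62.96.
63.0 vs midline 92 → top-heavy.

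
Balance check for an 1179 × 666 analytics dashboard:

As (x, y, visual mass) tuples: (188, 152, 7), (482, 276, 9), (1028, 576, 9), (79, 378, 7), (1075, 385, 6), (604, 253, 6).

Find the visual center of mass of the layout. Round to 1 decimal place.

Total weight = 7 + 9 + 9 + 7 + 6 + 6 = 44.
x: (7·188 + 9·482 + 9·1028 + 7·79 + 6·1075 + 6·604) / 44 = 25533 / 44 ≈ 580.30
y: (7·152 + 9·276 + 9·576 + 7·378 + 6·385 + 6·253) / 44 = 15206 / 44 ≈ 345.59

(580.3, 345.6)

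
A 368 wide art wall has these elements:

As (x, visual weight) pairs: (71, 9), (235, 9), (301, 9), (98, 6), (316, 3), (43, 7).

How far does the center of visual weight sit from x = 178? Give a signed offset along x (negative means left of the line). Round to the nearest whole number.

≈ -8

Σw = 9 + 9 + 9 + 6 + 3 + 7 = 43.
x: moment 7300 / weight 43 ≈ 169.77
Against x = 178, that's 169.77 − 178 = -8.23.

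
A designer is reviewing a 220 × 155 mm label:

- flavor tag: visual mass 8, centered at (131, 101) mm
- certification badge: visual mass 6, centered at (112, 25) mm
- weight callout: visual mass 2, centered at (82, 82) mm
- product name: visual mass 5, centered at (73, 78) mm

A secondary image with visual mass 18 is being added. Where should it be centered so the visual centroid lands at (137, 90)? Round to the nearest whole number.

New total weight: (8 + 6 + 2 + 5) + 18 = 39.
Along x: (2249 + 18·x) / 39 = 137 (existing moment 8·131 + 6·112 + 2·82 + 5·73 = 2249) ⇒ x = (5343 − 2249) / 18 ≈ 171.89.
Along y: (1512 + 18·y) / 39 = 90 (existing moment 8·101 + 6·25 + 2·82 + 5·78 = 1512) ⇒ y = (3510 − 1512) / 18 ≈ 111.00.

(172, 111)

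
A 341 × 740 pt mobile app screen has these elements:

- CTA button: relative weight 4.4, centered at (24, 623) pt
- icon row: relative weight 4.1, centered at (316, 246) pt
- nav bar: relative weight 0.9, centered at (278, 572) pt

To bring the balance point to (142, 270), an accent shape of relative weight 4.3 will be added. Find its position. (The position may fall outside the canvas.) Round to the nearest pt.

New total weight: (4.4 + 4.1 + 0.9) + 4.3 = 13.7.
Along x: (1651.4 + 4.3·x) / 13.7 = 142 (existing moment 4.4·24 + 4.1·316 + 0.9·278 = 1651.4) ⇒ x = (1945.4 − 1651.4) / 4.3 ≈ 68.37.
Along y: (4264.6 + 4.3·y) / 13.7 = 270 (existing moment 4.4·623 + 4.1·246 + 0.9·572 = 4264.6) ⇒ y = (3699.0 − 4264.6) / 4.3 ≈ -131.53.

(68, -132)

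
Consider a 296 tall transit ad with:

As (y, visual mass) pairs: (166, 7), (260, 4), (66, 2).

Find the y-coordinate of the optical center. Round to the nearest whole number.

Weights sum to 7 + 4 + 2 = 13.
y: (7·166 + 4·260 + 2·66) / 13 = 2334 / 13 ≈ 179.54

y ≈ 180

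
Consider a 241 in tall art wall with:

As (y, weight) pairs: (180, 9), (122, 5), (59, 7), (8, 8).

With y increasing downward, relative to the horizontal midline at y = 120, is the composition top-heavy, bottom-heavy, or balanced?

top-heavy

Weights sum to 9 + 5 + 7 + 8 = 29.
Σw·y = 9·180 + 5·122 + 7·59 + 8·8 = 2707, so ȳ = 2707/29 ≈ 93.34.
93.3 vs midline 120 → top-heavy.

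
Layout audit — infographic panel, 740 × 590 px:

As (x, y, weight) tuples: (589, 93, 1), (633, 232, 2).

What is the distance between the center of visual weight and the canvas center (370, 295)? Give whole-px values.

Total weight = 1 + 2 = 3.
Σw·x = 1·589 + 2·633 = 1855, so x̄ = 1855/3 ≈ 618.33.
Σw·y = 1·93 + 2·232 = 557, so ȳ = 557/3 ≈ 185.67.
From (370, 295): dx = 248.33, dy = -109.33, so the distance is √(dx²+dy²) ≈ 271.34.

≈ 271 px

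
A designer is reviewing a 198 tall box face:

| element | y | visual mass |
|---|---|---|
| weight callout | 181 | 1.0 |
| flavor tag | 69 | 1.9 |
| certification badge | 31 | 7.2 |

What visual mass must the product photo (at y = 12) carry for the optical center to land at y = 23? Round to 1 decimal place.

Fixed elements: Σw = 1.0 + 1.9 + 7.2 = 10.1, Σw·y = 1.0·181 + 1.9·69 + 7.2·31 = 535.3.
Set Σw·y/Σw = 23: (535.3 + 12w) = 23·(10.1 + w).
Solving: w = (23·10.1 − 535.3) / (12 − 23) = -303.0 / -11 ≈ 27.55.

w ≈ 27.5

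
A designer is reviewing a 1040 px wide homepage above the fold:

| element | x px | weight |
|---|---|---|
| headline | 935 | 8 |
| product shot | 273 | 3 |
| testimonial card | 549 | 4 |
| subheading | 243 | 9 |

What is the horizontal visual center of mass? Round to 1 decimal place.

x ≈ 528.4

Σw = 8 + 3 + 4 + 9 = 24.
Σw·x = 8·935 + 3·273 + 4·549 + 9·243 = 12682, so x̄ = 12682/24 ≈ 528.42.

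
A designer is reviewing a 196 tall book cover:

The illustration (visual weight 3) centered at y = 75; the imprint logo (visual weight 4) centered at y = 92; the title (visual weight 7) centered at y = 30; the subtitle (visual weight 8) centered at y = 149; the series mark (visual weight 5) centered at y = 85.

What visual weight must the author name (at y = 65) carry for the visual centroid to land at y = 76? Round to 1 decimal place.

w ≈ 33.5

Known weights sum to 3 + 4 + 7 + 8 + 5 = 27; their moment is 3·75 + 4·92 + 7·30 + 8·149 + 5·85 = 2420.
Set Σw·y/Σw = 76: (2420 + 65w) = 76·(27 + w).
Rearranging, w·(65 − 76) = 76·27 − 2420 = -368, so w ≈ -368/-11 = 33.45.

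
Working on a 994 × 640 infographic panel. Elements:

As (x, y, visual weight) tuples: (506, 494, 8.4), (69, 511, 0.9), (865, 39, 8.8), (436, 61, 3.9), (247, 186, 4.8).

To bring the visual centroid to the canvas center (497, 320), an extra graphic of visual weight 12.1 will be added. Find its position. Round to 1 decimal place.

(373.8, 526.0)

With the extra graphic, Σw becomes 8.4 + 0.9 + 8.8 + 3.9 + 4.8 + 12.1 = 38.9.
Along x: (14810.5 + 12.1·x) / 38.9 = 497 (existing moment 8.4·506 + 0.9·69 + 8.8·865 + 3.9·436 + 4.8·247 = 14810.5) ⇒ x = (19333.3 − 14810.5) / 12.1 ≈ 373.79.
Along y: (6083.4 + 12.1·y) / 38.9 = 320 (existing moment 8.4·494 + 0.9·511 + 8.8·39 + 3.9·61 + 4.8·186 = 6083.4) ⇒ y = (12448.0 − 6083.4) / 12.1 ≈ 526.00.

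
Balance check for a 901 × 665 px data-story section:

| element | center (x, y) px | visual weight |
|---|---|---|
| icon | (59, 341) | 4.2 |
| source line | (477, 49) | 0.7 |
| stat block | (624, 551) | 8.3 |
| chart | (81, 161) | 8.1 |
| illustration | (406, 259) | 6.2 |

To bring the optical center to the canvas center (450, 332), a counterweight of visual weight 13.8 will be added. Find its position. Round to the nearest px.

New total weight: (4.2 + 0.7 + 8.3 + 8.1 + 6.2) + 13.8 = 41.3.
x: target moment 41.3×450 = 18585.0; current 4.2·59 + 0.7·477 + 8.3·624 + 8.1·81 + 6.2·406 = 8934.2; the counterweight supplies 9650.8, so x = 9650.8/13.8 ≈ 699.33.
y: target moment 41.3×332 = 13711.6; current 4.2·341 + 0.7·49 + 8.3·551 + 8.1·161 + 6.2·259 = 8949.7; the counterweight supplies 4761.9, so y = 4761.9/13.8 ≈ 345.07.

(699, 345)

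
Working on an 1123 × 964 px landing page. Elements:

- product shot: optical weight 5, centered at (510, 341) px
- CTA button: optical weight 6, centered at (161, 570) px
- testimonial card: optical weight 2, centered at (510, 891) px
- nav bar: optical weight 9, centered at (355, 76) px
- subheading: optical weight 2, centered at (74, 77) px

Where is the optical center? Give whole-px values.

(328, 323)

Total weight = 5 + 6 + 2 + 9 + 2 = 24.
x: (5·510 + 6·161 + 2·510 + 9·355 + 2·74) / 24 = 7879 / 24 ≈ 328.29
y: (5·341 + 6·570 + 2·891 + 9·76 + 2·77) / 24 = 7745 / 24 ≈ 322.71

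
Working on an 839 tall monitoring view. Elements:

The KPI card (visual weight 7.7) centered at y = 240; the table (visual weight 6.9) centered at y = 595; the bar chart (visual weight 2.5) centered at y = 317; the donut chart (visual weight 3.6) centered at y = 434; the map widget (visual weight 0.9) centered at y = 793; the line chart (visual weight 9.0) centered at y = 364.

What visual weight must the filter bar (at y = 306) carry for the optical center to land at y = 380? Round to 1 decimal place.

w ≈ 9.1

Fixed elements: Σw = 7.7 + 6.9 + 2.5 + 3.6 + 0.9 + 9.0 = 30.6, Σw·y = 7.7·240 + 6.9·595 + 2.5·317 + 3.6·434 + 0.9·793 + 9.0·364 = 12298.1.
Balance at y = 380 requires (12298.1 + w·306) / (30.6 + w) = 380.
Rearranging, w·(306 − 380) = 380·30.6 − 12298.1 = -670.1, so w ≈ -670.1/-74 = 9.06.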